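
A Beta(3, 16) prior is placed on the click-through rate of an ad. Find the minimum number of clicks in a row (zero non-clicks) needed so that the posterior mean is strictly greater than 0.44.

k = 10

After k clicks and 0 non-clicks the posterior is Beta(3+k, 16), with mean (3+k)/(3+16+k).
Set (3+k)/(19+k) > 0.44 and solve: k > (0.44·19 − 3)/(1 − 0.44) = 9.571.
The smallest integer exceeding 9.571 is 10.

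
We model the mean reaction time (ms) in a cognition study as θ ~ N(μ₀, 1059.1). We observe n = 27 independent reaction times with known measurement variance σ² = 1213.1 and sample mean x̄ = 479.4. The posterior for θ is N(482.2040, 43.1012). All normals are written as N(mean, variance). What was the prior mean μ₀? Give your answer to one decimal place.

With known observation variance, the Normal–Normal posterior has precision τ_n = τ₀ + n/σ² and mean μ_n = (τ₀μ₀ + (n/σ²)x̄)/τ_n.
Here τ₀ = 1/1059.1 = 0.000944 and τ_data = 27/1213.1 = 0.022257, so τ_n = 0.023201.
Rearranging for μ₀: μ₀ = (μ_n·τ_n − τ_data·x̄)/τ₀ = (482.2040·0.023201 − 0.022257·479.4) / 0.000944 = 0.517609/0.000944 ≈ 548.3.

μ₀ = 548.3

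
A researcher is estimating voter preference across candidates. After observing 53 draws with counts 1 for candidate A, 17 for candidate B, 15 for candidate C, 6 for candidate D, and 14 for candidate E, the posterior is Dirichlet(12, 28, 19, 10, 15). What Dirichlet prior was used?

Dirichlet(11, 11, 4, 4, 1)

For a Dirichlet(α) prior with multinomial counts c, the posterior is Dirichlet(α + c) componentwise.
Subtract each count from the matching posterior parameter: 12−1=11, 28−17=11, 19−15=4, 10−6=4, 15−14=1.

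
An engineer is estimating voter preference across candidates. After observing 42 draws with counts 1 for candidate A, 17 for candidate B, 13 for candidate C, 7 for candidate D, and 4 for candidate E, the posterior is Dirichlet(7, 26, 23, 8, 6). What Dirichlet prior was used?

For a Dirichlet(α) prior with multinomial counts c, the posterior is Dirichlet(α + c) componentwise.
Subtract each count from the matching posterior parameter: 7−1=6, 26−17=9, 23−13=10, 8−7=1, 6−4=2.

Dirichlet(6, 9, 10, 1, 2)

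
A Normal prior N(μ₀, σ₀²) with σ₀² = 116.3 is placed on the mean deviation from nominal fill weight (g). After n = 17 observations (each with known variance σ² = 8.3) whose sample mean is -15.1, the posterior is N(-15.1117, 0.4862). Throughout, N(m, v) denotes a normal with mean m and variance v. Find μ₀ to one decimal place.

With known observation variance, the Normal–Normal posterior has precision τ_n = τ₀ + n/σ² and mean μ_n = (τ₀μ₀ + (n/σ²)x̄)/τ_n.
Here τ₀ = 1/116.3 = 0.008598 and τ_data = 17/8.3 = 2.048193, so τ_n = 2.056791.
Rearranging for μ₀: μ₀ = (μ_n·τ_n − τ_data·x̄)/τ₀ = (-15.1117·2.056791 − 2.048193·-15.1) / 0.008598 = -0.153894/0.008598 ≈ -17.9.

μ₀ = -17.9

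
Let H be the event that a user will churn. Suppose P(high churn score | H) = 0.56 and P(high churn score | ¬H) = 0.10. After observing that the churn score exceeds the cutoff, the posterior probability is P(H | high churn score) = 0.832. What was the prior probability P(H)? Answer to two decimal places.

In odds form, posterior odds = prior odds × likelihood ratio, so prior odds = posterior odds ÷ LR.
Posterior odds = 0.832/(1−0.832) = 4.9524. LR = 0.56/0.10 = 5.6000.
Prior odds = 4.9524/5.6000 = 0.8844, so P(H) = 0.8844/(1+0.8844) ≈ 0.47.

P(H) = 0.47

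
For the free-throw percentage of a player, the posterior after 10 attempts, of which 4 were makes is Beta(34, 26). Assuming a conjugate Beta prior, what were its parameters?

Beta(30, 20)

A Beta(α, β) prior with s successes and f failures in binomial data gives a Beta(α+s, β+f) posterior.
Subtract the data counts: 34−4=30, 26−6=20.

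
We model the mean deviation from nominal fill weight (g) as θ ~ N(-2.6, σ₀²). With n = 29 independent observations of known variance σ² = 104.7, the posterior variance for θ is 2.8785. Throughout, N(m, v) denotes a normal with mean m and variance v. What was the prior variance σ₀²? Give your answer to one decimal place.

σ₀² = 14.2

Posterior precision equals prior precision plus data precision: 1/σ_n² = 1/σ₀² + n/σ².
So 1/σ₀² = 1/2.8785 − 29/104.7 = 0.347403 − 0.276982 = 0.070421.
Hence σ₀² = 1/0.070421 ≈ 14.2.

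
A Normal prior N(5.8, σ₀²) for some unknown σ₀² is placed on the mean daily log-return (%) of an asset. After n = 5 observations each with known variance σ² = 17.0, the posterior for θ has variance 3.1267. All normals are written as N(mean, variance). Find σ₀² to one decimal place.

For the Normal–Normal model with known σ², precisions add: τ_n = τ₀ + n/σ².
So 1/σ₀² = 1/3.1267 − 5/17.0 = 0.319826 − 0.294118 = 0.025708.
Hence σ₀² = 1/0.025708 ≈ 38.9.

σ₀² = 38.9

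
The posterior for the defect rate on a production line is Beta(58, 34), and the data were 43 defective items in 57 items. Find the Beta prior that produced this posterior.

Beta(15, 20)

Under Beta–binomial conjugacy the posterior parameters are (a+s, b+f).
So a = 58 − 43 = 15 and b = 34 − 14 = 20.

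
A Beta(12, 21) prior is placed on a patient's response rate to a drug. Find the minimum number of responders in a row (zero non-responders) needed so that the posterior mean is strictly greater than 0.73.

k = 45

After k responders and 0 non-responders the posterior is Beta(12+k, 21), with mean (12+k)/(12+21+k).
Set (12+k)/(33+k) > 0.73 and solve: k > (0.73·33 − 12)/(1 − 0.73) = 44.778.
The smallest integer exceeding 44.778 is 45, and checking k=45: (57)/(78) = 0.7308 > 0.73.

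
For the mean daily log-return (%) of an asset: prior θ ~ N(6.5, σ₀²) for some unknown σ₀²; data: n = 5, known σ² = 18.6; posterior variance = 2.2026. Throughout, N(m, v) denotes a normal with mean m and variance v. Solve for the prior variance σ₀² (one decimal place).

σ₀² = 5.4

For the Normal–Normal model with known σ², precisions add: τ_n = τ₀ + n/σ².
So 1/σ₀² = 1/2.2026 − 5/18.6 = 0.454009 − 0.268817 = 0.185192.
Hence σ₀² = 1/0.185192 ≈ 5.4.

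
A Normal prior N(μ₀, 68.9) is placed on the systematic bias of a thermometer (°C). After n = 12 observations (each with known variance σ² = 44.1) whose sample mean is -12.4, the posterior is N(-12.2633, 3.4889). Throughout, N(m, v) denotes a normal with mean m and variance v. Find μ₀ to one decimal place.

μ₀ = -9.7

The posterior mean is a precision-weighted average: μ_n = (τ₀μ₀ + τ_data·x̄)/(τ₀+τ_data), with τ₀=1/σ₀² and τ_data=n/σ².
Here τ₀ = 1/68.9 = 0.014514 and τ_data = 12/44.1 = 0.272109, so τ_n = 0.286623.
Rearranging for μ₀: μ₀ = (μ_n·τ_n − τ_data·x̄)/τ₀ = (-12.2633·0.286623 − 0.272109·-12.4) / 0.014514 = -0.140792/0.014514 ≈ -9.7.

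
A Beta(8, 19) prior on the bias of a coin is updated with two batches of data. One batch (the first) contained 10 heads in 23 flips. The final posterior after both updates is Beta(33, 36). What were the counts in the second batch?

Because Beta–binomial updating is additive in the counts, the combined data contributed (α_post−α_prior, β_post−β_prior) successes and failures.
Total across both batches: 33−8=25 heads, 36−19=17 tails.
Subtract the first batch: 25−10=15 heads and 17−13=4 tails.

15 heads and 4 tails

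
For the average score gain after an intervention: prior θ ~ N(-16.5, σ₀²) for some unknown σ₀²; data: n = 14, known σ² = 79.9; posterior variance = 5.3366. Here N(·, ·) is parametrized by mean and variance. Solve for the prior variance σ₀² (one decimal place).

σ₀² = 82.2

Posterior precision equals prior precision plus data precision: 1/σ_n² = 1/σ₀² + n/σ².
So 1/σ₀² = 1/5.3366 − 14/79.9 = 0.187385 − 0.175219 = 0.012166.
Hence σ₀² = 1/0.012166 ≈ 82.2.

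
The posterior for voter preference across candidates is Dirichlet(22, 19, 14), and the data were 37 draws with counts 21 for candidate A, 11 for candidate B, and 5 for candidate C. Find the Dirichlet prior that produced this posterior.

For a Dirichlet(α) prior with multinomial counts c, the posterior is Dirichlet(α + c) componentwise.
Subtract each count from the matching posterior parameter: 22−21=1, 19−11=8, 14−5=9.

Dirichlet(1, 8, 9)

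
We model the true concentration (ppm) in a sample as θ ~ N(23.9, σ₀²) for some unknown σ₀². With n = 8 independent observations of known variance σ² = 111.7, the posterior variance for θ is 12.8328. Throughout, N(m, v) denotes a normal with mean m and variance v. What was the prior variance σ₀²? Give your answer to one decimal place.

For the Normal–Normal model with known σ², precisions add: τ_n = τ₀ + n/σ².
So 1/σ₀² = 1/12.8328 − 8/111.7 = 0.077925 − 0.071620 = 0.006305.
Hence σ₀² = 1/0.006305 ≈ 158.6.

σ₀² = 158.6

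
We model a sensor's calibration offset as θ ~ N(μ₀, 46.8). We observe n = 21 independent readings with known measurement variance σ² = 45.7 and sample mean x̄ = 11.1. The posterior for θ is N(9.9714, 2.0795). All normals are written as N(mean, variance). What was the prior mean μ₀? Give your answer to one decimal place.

With known observation variance, the Normal–Normal posterior has precision τ_n = τ₀ + n/σ² and mean μ_n = (τ₀μ₀ + (n/σ²)x̄)/τ_n.
Here τ₀ = 1/46.8 = 0.021368 and τ_data = 21/45.7 = 0.459519, so τ_n = 0.480887.
Rearranging for μ₀: μ₀ = (μ_n·τ_n − τ_data·x̄)/τ₀ = (9.9714·0.480887 − 0.459519·11.1) / 0.021368 = -0.305544/0.021368 ≈ -14.3.

μ₀ = -14.3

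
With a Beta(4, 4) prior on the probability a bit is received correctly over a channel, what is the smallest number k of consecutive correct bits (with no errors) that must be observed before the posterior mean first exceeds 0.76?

After k correct bits and 0 errors the posterior is Beta(4+k, 4), with mean (4+k)/(4+4+k).
Set (4+k)/(8+k) > 0.76 and solve: k > (0.76·8 − 4)/(1 − 0.76) = 8.667.
The smallest integer exceeding 8.667 is 9.

k = 9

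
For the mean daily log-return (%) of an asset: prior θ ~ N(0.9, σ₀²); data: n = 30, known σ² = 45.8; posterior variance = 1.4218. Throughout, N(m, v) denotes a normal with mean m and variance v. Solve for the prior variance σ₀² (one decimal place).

For the Normal–Normal model with known σ², precisions add: τ_n = τ₀ + n/σ².
So 1/σ₀² = 1/1.4218 − 30/45.8 = 0.703334 − 0.655022 = 0.048312.
Hence σ₀² = 1/0.048312 ≈ 20.7.

σ₀² = 20.7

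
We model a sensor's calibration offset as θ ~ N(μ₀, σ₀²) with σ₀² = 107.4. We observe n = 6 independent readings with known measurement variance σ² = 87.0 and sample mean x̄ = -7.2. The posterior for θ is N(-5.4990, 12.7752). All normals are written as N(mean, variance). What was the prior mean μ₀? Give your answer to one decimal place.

The posterior mean is a precision-weighted average: μ_n = (τ₀μ₀ + τ_data·x̄)/(τ₀+τ_data), with τ₀=1/σ₀² and τ_data=n/σ².
Here τ₀ = 1/107.4 = 0.009311 and τ_data = 6/87.0 = 0.068966, so τ_n = 0.078277.
Rearranging for μ₀: μ₀ = (μ_n·τ_n − τ_data·x̄)/τ₀ = (-5.4990·0.078277 − 0.068966·-7.2) / 0.009311 = 0.066110/0.009311 ≈ 7.1.

μ₀ = 7.1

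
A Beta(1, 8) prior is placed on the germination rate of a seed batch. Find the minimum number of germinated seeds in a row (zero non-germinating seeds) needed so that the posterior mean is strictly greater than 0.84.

After k germinated seeds and 0 non-germinating seeds the posterior is Beta(1+k, 8), with mean (1+k)/(1+8+k).
Set (1+k)/(9+k) > 0.84 and solve: k > (0.84·9 − 1)/(1 − 0.84) = 41.000.
The smallest integer exceeding 41.000 is 42, and checking k=42: (43)/(51) = 0.8431 > 0.84.

k = 42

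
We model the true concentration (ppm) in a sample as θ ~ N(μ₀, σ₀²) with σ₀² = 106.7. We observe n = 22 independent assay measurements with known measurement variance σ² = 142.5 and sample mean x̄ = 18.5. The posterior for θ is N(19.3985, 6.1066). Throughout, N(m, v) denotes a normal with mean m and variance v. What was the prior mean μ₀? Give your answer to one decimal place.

μ₀ = 34.2

With known observation variance, the Normal–Normal posterior has precision τ_n = τ₀ + n/σ² and mean μ_n = (τ₀μ₀ + (n/σ²)x̄)/τ_n.
Here τ₀ = 1/106.7 = 0.009372 and τ_data = 22/142.5 = 0.154386, so τ_n = 0.163758.
Rearranging for μ₀: μ₀ = (μ_n·τ_n − τ_data·x̄)/τ₀ = (19.3985·0.163758 − 0.154386·18.5) / 0.009372 = 0.320519/0.009372 ≈ 34.2.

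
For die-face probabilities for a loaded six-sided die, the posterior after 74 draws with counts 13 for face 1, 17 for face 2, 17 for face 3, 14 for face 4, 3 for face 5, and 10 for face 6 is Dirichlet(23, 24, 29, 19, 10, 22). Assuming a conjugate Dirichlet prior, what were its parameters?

Dirichlet(10, 7, 12, 5, 7, 12)

For a Dirichlet(α) prior with multinomial counts c, the posterior is Dirichlet(α + c) componentwise.
Subtract each count from the matching posterior parameter: 23−13=10, 24−17=7, 29−17=12, 19−14=5, 10−3=7, 22−10=12.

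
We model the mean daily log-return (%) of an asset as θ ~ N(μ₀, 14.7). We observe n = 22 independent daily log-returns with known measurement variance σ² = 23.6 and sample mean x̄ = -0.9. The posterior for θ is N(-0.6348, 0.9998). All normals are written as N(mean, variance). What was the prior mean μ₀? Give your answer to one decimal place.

μ₀ = 3.0

With known observation variance, the Normal–Normal posterior has precision τ_n = τ₀ + n/σ² and mean μ_n = (τ₀μ₀ + (n/σ²)x̄)/τ_n.
Here τ₀ = 1/14.7 = 0.068027 and τ_data = 22/23.6 = 0.932203, so τ_n = 1.000230.
Rearranging for μ₀: μ₀ = (μ_n·τ_n − τ_data·x̄)/τ₀ = (-0.6348·1.000230 − 0.932203·-0.9) / 0.068027 = 0.204037/0.068027 ≈ 3.0.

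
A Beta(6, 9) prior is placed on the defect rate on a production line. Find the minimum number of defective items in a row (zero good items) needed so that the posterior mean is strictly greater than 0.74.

After k defective items and 0 good items the posterior is Beta(6+k, 9), with mean (6+k)/(6+9+k).
Set (6+k)/(15+k) > 0.74 and solve: k > (0.74·15 − 6)/(1 − 0.74) = 19.615.
The smallest integer exceeding 19.615 is 20.

k = 20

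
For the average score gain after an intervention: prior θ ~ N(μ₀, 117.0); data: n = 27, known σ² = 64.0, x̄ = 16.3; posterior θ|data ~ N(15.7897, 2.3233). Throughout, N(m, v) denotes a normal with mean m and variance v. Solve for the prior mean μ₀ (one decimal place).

The posterior mean is a precision-weighted average: μ_n = (τ₀μ₀ + τ_data·x̄)/(τ₀+τ_data), with τ₀=1/σ₀² and τ_data=n/σ².
Here τ₀ = 1/117.0 = 0.008547 and τ_data = 27/64.0 = 0.421875, so τ_n = 0.430422.
Rearranging for μ₀: μ₀ = (μ_n·τ_n − τ_data·x̄)/τ₀ = (15.7897·0.430422 − 0.421875·16.3) / 0.008547 = -0.080328/0.008547 ≈ -9.4.

μ₀ = -9.4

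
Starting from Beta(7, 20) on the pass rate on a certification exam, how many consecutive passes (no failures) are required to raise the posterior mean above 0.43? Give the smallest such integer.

After k passes and 0 failures the posterior is Beta(7+k, 20), with mean (7+k)/(7+20+k).
Set (7+k)/(27+k) > 0.43 and solve: k > (0.43·27 − 7)/(1 − 0.43) = 8.088.
The smallest integer exceeding 8.088 is 9.

k = 9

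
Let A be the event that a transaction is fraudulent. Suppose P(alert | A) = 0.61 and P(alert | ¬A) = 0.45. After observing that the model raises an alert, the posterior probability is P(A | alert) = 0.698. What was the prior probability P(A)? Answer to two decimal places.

P(A) = 0.63

Bayes' rule in odds form gives O(A|E) = O(A)·[P(E|A)/P(E|¬A)], hence O(A) = O(A|E)/LR.
Posterior odds = 0.698/(1−0.698) = 2.3113. LR = 0.61/0.45 = 1.3556.
Prior odds = 2.3113/1.3556 = 1.7050, so P(A) = 1.7050/(1+1.7050) ≈ 0.63.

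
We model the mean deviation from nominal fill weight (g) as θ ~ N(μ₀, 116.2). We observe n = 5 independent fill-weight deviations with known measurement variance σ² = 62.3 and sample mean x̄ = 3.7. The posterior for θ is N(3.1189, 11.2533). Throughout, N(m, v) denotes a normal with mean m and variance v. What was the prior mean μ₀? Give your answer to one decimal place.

With known observation variance, the Normal–Normal posterior has precision τ_n = τ₀ + n/σ² and mean μ_n = (τ₀μ₀ + (n/σ²)x̄)/τ_n.
Here τ₀ = 1/116.2 = 0.008606 and τ_data = 5/62.3 = 0.080257, so τ_n = 0.088863.
Rearranging for μ₀: μ₀ = (μ_n·τ_n − τ_data·x̄)/τ₀ = (3.1189·0.088863 − 0.080257·3.7) / 0.008606 = -0.019796/0.008606 ≈ -2.3.

μ₀ = -2.3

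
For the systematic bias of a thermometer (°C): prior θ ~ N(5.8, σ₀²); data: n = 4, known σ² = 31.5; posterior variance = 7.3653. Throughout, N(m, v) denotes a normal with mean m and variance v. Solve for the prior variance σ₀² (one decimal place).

Posterior precision equals prior precision plus data precision: 1/σ_n² = 1/σ₀² + n/σ².
So 1/σ₀² = 1/7.3653 − 4/31.5 = 0.135772 − 0.126984 = 0.008788.
Hence σ₀² = 1/0.008788 ≈ 113.8.

σ₀² = 113.8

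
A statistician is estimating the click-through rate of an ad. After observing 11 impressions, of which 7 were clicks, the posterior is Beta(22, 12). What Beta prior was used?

Under Beta–binomial conjugacy the posterior parameters are (α+s, β+f).
Subtract the data counts: 22−7=15, 12−4=8.

Beta(15, 8)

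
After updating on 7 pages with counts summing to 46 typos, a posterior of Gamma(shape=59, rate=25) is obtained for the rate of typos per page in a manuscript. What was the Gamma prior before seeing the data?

Gamma(shape=13, rate=18)

A Gamma(α, β) prior (rate parametrization) on a Poisson rate with n observations summing to S gives posterior Gamma(α+S, β+n).
So α = 59 − 46 = 13 and β = 25 − 7 = 18.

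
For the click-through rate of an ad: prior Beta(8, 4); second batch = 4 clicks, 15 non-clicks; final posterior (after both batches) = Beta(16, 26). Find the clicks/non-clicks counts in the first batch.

4 clicks and 7 non-clicks

Sequential conjugate updates are equivalent to a single update on the pooled data, so total successes = posterior α − prior α and total failures = posterior β − prior β.
Total across both batches: 16−8=8 clicks, 26−4=22 non-clicks.
Subtract the second batch: 8−4=4 clicks and 22−15=7 non-clicks.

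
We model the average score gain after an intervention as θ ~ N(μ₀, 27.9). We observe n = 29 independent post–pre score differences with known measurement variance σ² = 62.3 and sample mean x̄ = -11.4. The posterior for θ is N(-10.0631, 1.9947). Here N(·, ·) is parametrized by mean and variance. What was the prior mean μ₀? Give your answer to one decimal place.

With known observation variance, the Normal–Normal posterior has precision τ_n = τ₀ + n/σ² and mean μ_n = (τ₀μ₀ + (n/σ²)x̄)/τ_n.
Here τ₀ = 1/27.9 = 0.035842 and τ_data = 29/62.3 = 0.465490, so τ_n = 0.501332.
Rearranging for μ₀: μ₀ = (μ_n·τ_n − τ_data·x̄)/τ₀ = (-10.0631·0.501332 − 0.465490·-11.4) / 0.035842 = 0.261632/0.035842 ≈ 7.3.

μ₀ = 7.3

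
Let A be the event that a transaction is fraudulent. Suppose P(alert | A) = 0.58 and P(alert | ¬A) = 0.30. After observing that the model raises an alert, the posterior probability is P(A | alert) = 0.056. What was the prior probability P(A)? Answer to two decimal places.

P(A) = 0.03

Bayes' rule in odds form gives O(A|E) = O(A)·[P(E|A)/P(E|¬A)], hence O(A) = O(A|E)/LR.
Posterior odds = 0.056/(1−0.056) = 0.0593. LR = 0.58/0.30 = 1.9333.
Prior odds = 0.0593/1.9333 = 0.0307, so P(A) = 0.0307/(1+0.0307) ≈ 0.03.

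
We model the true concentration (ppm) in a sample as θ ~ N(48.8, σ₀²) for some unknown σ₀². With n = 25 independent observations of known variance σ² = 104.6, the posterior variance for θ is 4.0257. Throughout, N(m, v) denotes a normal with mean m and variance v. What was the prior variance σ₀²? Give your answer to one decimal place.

σ₀² = 106.4

For the Normal–Normal model with known σ², precisions add: τ_n = τ₀ + n/σ².
So 1/σ₀² = 1/4.0257 − 25/104.6 = 0.248404 − 0.239006 = 0.009398.
Hence σ₀² = 1/0.009398 ≈ 106.4.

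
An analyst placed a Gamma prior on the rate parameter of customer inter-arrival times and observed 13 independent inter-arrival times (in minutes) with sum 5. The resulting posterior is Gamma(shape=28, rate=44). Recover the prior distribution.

For an exponential likelihood with a Gamma(α, β) prior on the rate, n observations with total T give posterior Gamma(α+n, β+T).
So α = 28 − 13 = 15 and β = 44 − 5 = 39.

Gamma(shape=15, rate=39)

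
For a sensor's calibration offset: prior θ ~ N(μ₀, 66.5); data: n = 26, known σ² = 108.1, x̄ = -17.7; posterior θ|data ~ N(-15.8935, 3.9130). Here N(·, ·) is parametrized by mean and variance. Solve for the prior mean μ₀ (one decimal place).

The posterior mean is a precision-weighted average: μ_n = (τ₀μ₀ + τ_data·x̄)/(τ₀+τ_data), with τ₀=1/σ₀² and τ_data=n/σ².
Here τ₀ = 1/66.5 = 0.015038 and τ_data = 26/108.1 = 0.240518, so τ_n = 0.255556.
Rearranging for μ₀: μ₀ = (μ_n·τ_n − τ_data·x̄)/τ₀ = (-15.8935·0.255556 − 0.240518·-17.7) / 0.015038 = 0.195489/0.015038 ≈ 13.0.

μ₀ = 13.0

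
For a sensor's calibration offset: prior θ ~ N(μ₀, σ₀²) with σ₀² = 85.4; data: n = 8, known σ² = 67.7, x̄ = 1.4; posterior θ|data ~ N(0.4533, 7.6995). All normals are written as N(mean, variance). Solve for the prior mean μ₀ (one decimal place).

With known observation variance, the Normal–Normal posterior has precision τ_n = τ₀ + n/σ² and mean μ_n = (τ₀μ₀ + (n/σ²)x̄)/τ_n.
Here τ₀ = 1/85.4 = 0.011710 and τ_data = 8/67.7 = 0.118168, so τ_n = 0.129878.
Rearranging for μ₀: μ₀ = (μ_n·τ_n − τ_data·x̄)/τ₀ = (0.4533·0.129878 − 0.118168·1.4) / 0.011710 = -0.106562/0.011710 ≈ -9.1.

μ₀ = -9.1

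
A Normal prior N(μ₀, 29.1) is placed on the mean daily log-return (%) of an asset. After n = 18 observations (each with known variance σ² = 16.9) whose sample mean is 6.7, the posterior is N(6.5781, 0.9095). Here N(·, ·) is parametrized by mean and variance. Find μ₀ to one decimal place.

μ₀ = 2.8

With known observation variance, the Normal–Normal posterior has precision τ_n = τ₀ + n/σ² and mean μ_n = (τ₀μ₀ + (n/σ²)x̄)/τ_n.
Here τ₀ = 1/29.1 = 0.034364 and τ_data = 18/16.9 = 1.065089, so τ_n = 1.099453.
Rearranging for μ₀: μ₀ = (μ_n·τ_n − τ_data·x̄)/τ₀ = (6.5781·1.099453 − 1.065089·6.7) / 0.034364 = 0.096215/0.034364 ≈ 2.8.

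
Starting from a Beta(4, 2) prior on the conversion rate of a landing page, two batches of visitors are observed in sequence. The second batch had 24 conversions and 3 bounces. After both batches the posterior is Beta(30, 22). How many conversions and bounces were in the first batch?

2 conversions and 17 bounces

Sequential conjugate updates are equivalent to a single update on the pooled data, so total successes = posterior α − prior α and total failures = posterior β − prior β.
Total across both batches: 30−4=26 conversions, 22−2=20 bounces.
Subtract the second batch: 26−24=2 conversions and 20−3=17 bounces.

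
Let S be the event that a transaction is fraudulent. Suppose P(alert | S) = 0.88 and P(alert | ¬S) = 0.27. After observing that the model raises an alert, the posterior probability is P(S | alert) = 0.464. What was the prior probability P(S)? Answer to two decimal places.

P(S) = 0.21

In odds form, posterior odds = prior odds × likelihood ratio, so prior odds = posterior odds ÷ LR.
Posterior odds = 0.464/(1−0.464) = 0.8657. LR = 0.88/0.27 = 3.2593.
Prior odds = 0.8657/3.2593 = 0.2656, so P(S) = 0.2656/(1+0.2656) ≈ 0.21.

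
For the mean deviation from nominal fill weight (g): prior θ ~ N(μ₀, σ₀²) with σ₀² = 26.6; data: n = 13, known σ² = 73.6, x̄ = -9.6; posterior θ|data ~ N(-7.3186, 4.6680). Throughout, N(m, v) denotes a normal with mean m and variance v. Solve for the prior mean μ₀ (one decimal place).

μ₀ = 3.4

The posterior mean is a precision-weighted average: μ_n = (τ₀μ₀ + τ_data·x̄)/(τ₀+τ_data), with τ₀=1/σ₀² and τ_data=n/σ².
Here τ₀ = 1/26.6 = 0.037594 and τ_data = 13/73.6 = 0.176630, so τ_n = 0.214224.
Rearranging for μ₀: μ₀ = (μ_n·τ_n − τ_data·x̄)/τ₀ = (-7.3186·0.214224 − 0.176630·-9.6) / 0.037594 = 0.127828/0.037594 ≈ 3.4.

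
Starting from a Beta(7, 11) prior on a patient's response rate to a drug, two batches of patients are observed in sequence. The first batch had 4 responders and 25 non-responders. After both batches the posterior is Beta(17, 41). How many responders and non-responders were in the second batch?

6 responders and 5 non-responders

Because Beta–binomial updating is additive in the counts, the combined data contributed (α_post−α_prior, β_post−β_prior) successes and failures.
Total across both batches: 17−7=10 responders, 41−11=30 non-responders.
Subtract the first batch: 10−4=6 responders and 30−25=5 non-responders.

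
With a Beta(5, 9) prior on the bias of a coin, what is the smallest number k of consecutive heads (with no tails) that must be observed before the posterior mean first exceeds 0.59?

After k heads and 0 tails the posterior is Beta(5+k, 9), with mean (5+k)/(5+9+k).
Set (5+k)/(14+k) > 0.59 and solve: k > (0.59·14 − 5)/(1 − 0.59) = 7.951.
The smallest integer exceeding 7.951 is 8, and checking k=8: (13)/(22) = 0.5909 > 0.59.

k = 8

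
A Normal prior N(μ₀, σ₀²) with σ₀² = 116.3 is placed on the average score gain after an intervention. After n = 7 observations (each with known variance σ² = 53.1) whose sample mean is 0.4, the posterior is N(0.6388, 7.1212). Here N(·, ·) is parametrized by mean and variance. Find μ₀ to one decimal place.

With known observation variance, the Normal–Normal posterior has precision τ_n = τ₀ + n/σ² and mean μ_n = (τ₀μ₀ + (n/σ²)x̄)/τ_n.
Here τ₀ = 1/116.3 = 0.008598 and τ_data = 7/53.1 = 0.131827, so τ_n = 0.140425.
Rearranging for μ₀: μ₀ = (μ_n·τ_n − τ_data·x̄)/τ₀ = (0.6388·0.140425 − 0.131827·0.4) / 0.008598 = 0.036973/0.008598 ≈ 4.3.

μ₀ = 4.3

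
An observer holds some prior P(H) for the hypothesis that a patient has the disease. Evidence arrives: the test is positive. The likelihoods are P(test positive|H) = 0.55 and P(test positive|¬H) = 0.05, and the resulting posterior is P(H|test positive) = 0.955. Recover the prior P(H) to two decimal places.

Bayes' rule in odds form gives O(H|E) = O(H)·[P(E|H)/P(E|¬H)], hence O(H) = O(H|E)/LR.
Posterior odds = 0.955/(1−0.955) = 21.2222. LR = 0.55/0.05 = 11.0000.
Prior odds = 21.2222/11.0000 = 1.9293, so P(H) = 1.9293/(1+1.9293) ≈ 0.66.

P(H) = 0.66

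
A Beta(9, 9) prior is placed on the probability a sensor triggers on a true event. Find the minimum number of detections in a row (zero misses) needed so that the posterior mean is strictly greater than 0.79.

After k detections and 0 misses the posterior is Beta(9+k, 9), with mean (9+k)/(9+9+k).
Set (9+k)/(18+k) > 0.79 and solve: k > (0.79·18 − 9)/(1 − 0.79) = 24.857.
The smallest integer exceeding 24.857 is 25, and checking k=25: (34)/(43) = 0.7907 > 0.79.

k = 25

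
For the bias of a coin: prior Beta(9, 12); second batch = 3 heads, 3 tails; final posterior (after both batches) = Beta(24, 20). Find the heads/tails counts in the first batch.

Sequential conjugate updates are equivalent to a single update on the pooled data, so total successes = posterior α − prior α and total failures = posterior β − prior β.
Total across both batches: 24−9=15 heads, 20−12=8 tails.
Subtract the second batch: 15−3=12 heads and 8−3=5 tails.

12 heads and 5 tails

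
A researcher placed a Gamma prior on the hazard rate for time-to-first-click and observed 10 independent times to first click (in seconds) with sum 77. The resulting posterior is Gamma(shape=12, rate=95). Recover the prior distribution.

Gamma–exponential conjugacy: posterior shape = α + n, posterior rate = β + Σtᵢ.
So α = 12 − 10 = 2 and β = 95 − 77 = 18.

Gamma(shape=2, rate=18)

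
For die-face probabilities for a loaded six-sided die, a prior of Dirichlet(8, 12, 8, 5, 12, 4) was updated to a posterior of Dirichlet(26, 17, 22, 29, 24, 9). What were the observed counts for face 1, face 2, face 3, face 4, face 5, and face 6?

counts (18, 5, 14, 24, 12, 5)

For a Dirichlet(α) prior with multinomial counts c, the posterior is Dirichlet(α + c) componentwise.
Counts are posterior − prior componentwise: 26−8=18, 17−12=5, 22−8=14, 29−5=24, 24−12=12, 9−4=5.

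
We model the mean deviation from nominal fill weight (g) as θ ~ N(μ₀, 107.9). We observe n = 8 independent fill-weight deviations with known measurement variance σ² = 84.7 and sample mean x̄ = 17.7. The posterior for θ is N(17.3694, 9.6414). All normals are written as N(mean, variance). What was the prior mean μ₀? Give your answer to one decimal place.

With known observation variance, the Normal–Normal posterior has precision τ_n = τ₀ + n/σ² and mean μ_n = (τ₀μ₀ + (n/σ²)x̄)/τ_n.
Here τ₀ = 1/107.9 = 0.009268 and τ_data = 8/84.7 = 0.094451, so τ_n = 0.103719.
Rearranging for μ₀: μ₀ = (μ_n·τ_n − τ_data·x̄)/τ₀ = (17.3694·0.103719 − 0.094451·17.7) / 0.009268 = 0.129754/0.009268 ≈ 14.0.

μ₀ = 14.0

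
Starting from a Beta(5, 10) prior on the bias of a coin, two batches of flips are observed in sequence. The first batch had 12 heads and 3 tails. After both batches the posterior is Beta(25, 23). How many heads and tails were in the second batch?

Sequential conjugate updates are equivalent to a single update on the pooled data, so total successes = posterior α − prior α and total failures = posterior β − prior β.
Total across both batches: 25−5=20 heads, 23−10=13 tails.
Subtract the first batch: 20−12=8 heads and 13−3=10 tails.

8 heads and 10 tails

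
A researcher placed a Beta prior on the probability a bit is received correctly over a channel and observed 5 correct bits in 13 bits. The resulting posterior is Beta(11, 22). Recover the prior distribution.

A Beta(a, b) prior with s successes and f failures in binomial data gives a Beta(a+s, b+f) posterior.
So a = 11 − 5 = 6 and b = 22 − 8 = 14.

Beta(6, 14)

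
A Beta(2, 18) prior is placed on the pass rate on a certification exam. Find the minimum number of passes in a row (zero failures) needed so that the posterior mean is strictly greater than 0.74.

k = 50

After k passes and 0 failures the posterior is Beta(2+k, 18), with mean (2+k)/(2+18+k).
Set (2+k)/(20+k) > 0.74 and solve: k > (0.74·20 − 2)/(1 − 0.74) = 49.231.
The smallest integer exceeding 49.231 is 50, and checking k=50: (52)/(70) = 0.7429 > 0.74.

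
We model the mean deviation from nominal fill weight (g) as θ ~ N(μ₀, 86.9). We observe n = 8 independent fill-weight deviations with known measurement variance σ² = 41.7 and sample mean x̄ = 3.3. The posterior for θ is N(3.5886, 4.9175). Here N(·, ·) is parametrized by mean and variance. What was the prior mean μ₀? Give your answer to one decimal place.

The posterior mean is a precision-weighted average: μ_n = (τ₀μ₀ + τ_data·x̄)/(τ₀+τ_data), with τ₀=1/σ₀² and τ_data=n/σ².
Here τ₀ = 1/86.9 = 0.011507 and τ_data = 8/41.7 = 0.191847, so τ_n = 0.203354.
Rearranging for μ₀: μ₀ = (μ_n·τ_n − τ_data·x̄)/τ₀ = (3.5886·0.203354 − 0.191847·3.3) / 0.011507 = 0.096661/0.011507 ≈ 8.4.

μ₀ = 8.4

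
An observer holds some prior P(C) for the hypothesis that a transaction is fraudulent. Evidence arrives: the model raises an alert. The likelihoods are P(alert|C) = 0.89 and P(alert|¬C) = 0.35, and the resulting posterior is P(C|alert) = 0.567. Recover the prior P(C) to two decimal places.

Bayes' rule in odds form gives O(C|E) = O(C)·[P(E|C)/P(E|¬C)], hence O(C) = O(C|E)/LR.
Posterior odds = 0.567/(1−0.567) = 1.3095. LR = 0.89/0.35 = 2.5429.
Prior odds = 1.3095/2.5429 = 0.5150, so P(C) = 0.5150/(1+0.5150) ≈ 0.34.

P(C) = 0.34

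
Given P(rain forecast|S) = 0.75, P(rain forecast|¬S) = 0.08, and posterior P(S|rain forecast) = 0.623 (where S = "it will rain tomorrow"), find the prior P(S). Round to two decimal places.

In odds form, posterior odds = prior odds × likelihood ratio, so prior odds = posterior odds ÷ LR.
Posterior odds = 0.623/(1−0.623) = 1.6525. LR = 0.75/0.08 = 9.3750.
Prior odds = 1.6525/9.3750 = 0.1763, so P(S) = 0.1763/(1+0.1763) ≈ 0.15.

P(S) = 0.15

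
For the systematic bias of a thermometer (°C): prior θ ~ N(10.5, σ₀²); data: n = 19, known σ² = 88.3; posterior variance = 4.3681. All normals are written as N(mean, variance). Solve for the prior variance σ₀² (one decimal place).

σ₀² = 72.7

For the Normal–Normal model with known σ², precisions add: τ_n = τ₀ + n/σ².
So 1/σ₀² = 1/4.3681 − 19/88.3 = 0.228932 − 0.215176 = 0.013756.
Hence σ₀² = 1/0.013756 ≈ 72.7.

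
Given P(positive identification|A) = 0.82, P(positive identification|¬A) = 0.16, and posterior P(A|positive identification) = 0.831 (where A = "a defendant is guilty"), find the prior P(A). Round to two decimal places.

P(A) = 0.49

Bayes' rule in odds form gives O(A|E) = O(A)·[P(E|A)/P(E|¬A)], hence O(A) = O(A|E)/LR.
Posterior odds = 0.831/(1−0.831) = 4.9172. LR = 0.82/0.16 = 5.1250.
Prior odds = 4.9172/5.1250 = 0.9595, so P(A) = 0.9595/(1+0.9595) ≈ 0.49.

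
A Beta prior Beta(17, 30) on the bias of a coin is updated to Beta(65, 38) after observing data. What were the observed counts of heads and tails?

48 heads and 8 tails

Under Beta–binomial conjugacy the posterior parameters are (α+s, β+f).
So s = 65 − 17 = 48 and f = 38 − 30 = 8.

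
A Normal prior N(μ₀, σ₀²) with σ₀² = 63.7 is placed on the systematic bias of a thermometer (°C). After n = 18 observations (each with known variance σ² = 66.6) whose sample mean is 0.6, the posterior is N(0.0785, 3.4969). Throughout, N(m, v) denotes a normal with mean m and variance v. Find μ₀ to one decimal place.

μ₀ = -8.9

With known observation variance, the Normal–Normal posterior has precision τ_n = τ₀ + n/σ² and mean μ_n = (τ₀μ₀ + (n/σ²)x̄)/τ_n.
Here τ₀ = 1/63.7 = 0.015699 and τ_data = 18/66.6 = 0.270270, so τ_n = 0.285969.
Rearranging for μ₀: μ₀ = (μ_n·τ_n − τ_data·x̄)/τ₀ = (0.0785·0.285969 − 0.270270·0.6) / 0.015699 = -0.139713/0.015699 ≈ -8.9.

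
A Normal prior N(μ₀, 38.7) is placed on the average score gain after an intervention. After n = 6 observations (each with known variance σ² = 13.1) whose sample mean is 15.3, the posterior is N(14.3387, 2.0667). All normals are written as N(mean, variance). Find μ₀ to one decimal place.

μ₀ = -2.7

The posterior mean is a precision-weighted average: μ_n = (τ₀μ₀ + τ_data·x̄)/(τ₀+τ_data), with τ₀=1/σ₀² and τ_data=n/σ².
Here τ₀ = 1/38.7 = 0.025840 and τ_data = 6/13.1 = 0.458015, so τ_n = 0.483855.
Rearranging for μ₀: μ₀ = (μ_n·τ_n − τ_data·x̄)/τ₀ = (14.3387·0.483855 − 0.458015·15.3) / 0.025840 = -0.069778/0.025840 ≈ -2.7.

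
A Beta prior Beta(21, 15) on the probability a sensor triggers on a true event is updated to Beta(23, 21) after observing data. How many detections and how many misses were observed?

2 detections and 6 misses

Beta is conjugate to the binomial likelihood: posterior = Beta(a+s, b+f).
Match parameters: s=23−21=2, f=21−15=6.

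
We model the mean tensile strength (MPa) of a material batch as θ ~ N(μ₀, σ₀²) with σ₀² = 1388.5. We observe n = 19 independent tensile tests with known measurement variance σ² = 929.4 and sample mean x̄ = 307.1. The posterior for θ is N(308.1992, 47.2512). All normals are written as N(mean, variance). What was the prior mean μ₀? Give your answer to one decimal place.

μ₀ = 339.4

With known observation variance, the Normal–Normal posterior has precision τ_n = τ₀ + n/σ² and mean μ_n = (τ₀μ₀ + (n/σ²)x̄)/τ_n.
Here τ₀ = 1/1388.5 = 0.000720 and τ_data = 19/929.4 = 0.020443, so τ_n = 0.021163.
Rearranging for μ₀: μ₀ = (μ_n·τ_n − τ_data·x̄)/τ₀ = (308.1992·0.021163 − 0.020443·307.1) / 0.000720 = 0.244374/0.000720 ≈ 339.4.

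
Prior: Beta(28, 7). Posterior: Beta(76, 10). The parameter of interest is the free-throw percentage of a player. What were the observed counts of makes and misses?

Under Beta–binomial conjugacy the posterior parameters are (α+s, β+f).
So s = 76 − 28 = 48 and f = 10 − 7 = 3.

48 makes and 3 misses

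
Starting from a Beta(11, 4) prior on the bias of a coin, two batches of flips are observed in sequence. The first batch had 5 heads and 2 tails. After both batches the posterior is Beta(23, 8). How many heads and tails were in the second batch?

7 heads and 2 tails

Because Beta–binomial updating is additive in the counts, the combined data contributed (α_post−α_prior, β_post−β_prior) successes and failures.
Total across both batches: 23−11=12 heads, 8−4=4 tails.
Subtract the first batch: 12−5=7 heads and 4−2=2 tails.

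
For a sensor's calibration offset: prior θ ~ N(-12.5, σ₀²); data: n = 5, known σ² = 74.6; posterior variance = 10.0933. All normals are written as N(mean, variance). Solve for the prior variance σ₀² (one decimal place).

For the Normal–Normal model with known σ², precisions add: τ_n = τ₀ + n/σ².
So 1/σ₀² = 1/10.0933 − 5/74.6 = 0.099076 − 0.067024 = 0.032052.
Hence σ₀² = 1/0.032052 ≈ 31.2.

σ₀² = 31.2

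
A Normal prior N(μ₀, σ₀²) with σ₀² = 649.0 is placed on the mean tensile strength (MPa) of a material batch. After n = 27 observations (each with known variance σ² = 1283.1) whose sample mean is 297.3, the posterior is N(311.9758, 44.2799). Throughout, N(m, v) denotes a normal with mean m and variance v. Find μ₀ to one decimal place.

With known observation variance, the Normal–Normal posterior has precision τ_n = τ₀ + n/σ² and mean μ_n = (τ₀μ₀ + (n/σ²)x̄)/τ_n.
Here τ₀ = 1/649.0 = 0.001541 and τ_data = 27/1283.1 = 0.021043, so τ_n = 0.022584.
Rearranging for μ₀: μ₀ = (μ_n·τ_n − τ_data·x̄)/τ₀ = (311.9758·0.022584 − 0.021043·297.3) / 0.001541 = 0.789578/0.001541 ≈ 512.4.

μ₀ = 512.4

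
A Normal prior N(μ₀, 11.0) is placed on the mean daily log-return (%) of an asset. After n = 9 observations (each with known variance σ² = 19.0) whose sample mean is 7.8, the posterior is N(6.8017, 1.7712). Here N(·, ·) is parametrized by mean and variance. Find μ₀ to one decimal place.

With known observation variance, the Normal–Normal posterior has precision τ_n = τ₀ + n/σ² and mean μ_n = (τ₀μ₀ + (n/σ²)x̄)/τ_n.
Here τ₀ = 1/11.0 = 0.090909 and τ_data = 9/19.0 = 0.473684, so τ_n = 0.564593.
Rearranging for μ₀: μ₀ = (μ_n·τ_n − τ_data·x̄)/τ₀ = (6.8017·0.564593 − 0.473684·7.8) / 0.090909 = 0.145457/0.090909 ≈ 1.6.

μ₀ = 1.6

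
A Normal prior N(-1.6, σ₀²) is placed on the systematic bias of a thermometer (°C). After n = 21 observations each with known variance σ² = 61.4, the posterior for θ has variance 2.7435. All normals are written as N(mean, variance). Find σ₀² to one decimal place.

σ₀² = 44.5

For the Normal–Normal model with known σ², precisions add: τ_n = τ₀ + n/σ².
So 1/σ₀² = 1/2.7435 − 21/61.4 = 0.364498 − 0.342020 = 0.022478.
Hence σ₀² = 1/0.022478 ≈ 44.5.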